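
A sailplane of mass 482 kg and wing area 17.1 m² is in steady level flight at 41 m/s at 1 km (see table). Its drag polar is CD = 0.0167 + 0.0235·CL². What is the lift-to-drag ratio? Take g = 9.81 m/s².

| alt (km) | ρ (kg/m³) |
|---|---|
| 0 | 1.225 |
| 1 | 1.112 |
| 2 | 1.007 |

At 1 km, from the table: ρ = 1.112 kg/m³.
In steady level flight, lift balances weight: W = mg = 482 × 9.81 = 4728.4 N.
Dynamic pressure q = 0.5 × 1.112 × 41² = 934.6 Pa.
Required CL = L/(qS) = 4728.4/(934.6·17.1) = 0.2959.
CD = 0.0167 + 0.0235 × 0.2959² = 0.01876.
L/D = CL/CD = 0.2959 / 0.01876 = 15.8

L/D = 15.8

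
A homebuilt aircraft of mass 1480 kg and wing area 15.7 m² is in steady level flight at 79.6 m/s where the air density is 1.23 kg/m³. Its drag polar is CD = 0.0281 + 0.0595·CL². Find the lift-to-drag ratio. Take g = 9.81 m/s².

L/D = 7.55

Weight W = mg = 1480 × 9.81 = 14519 N; in level flight L = W.
Dynamic pressure q = 0.5 × 1.23 × 79.6² = 3897 Pa.
CL = 2W/(ρv²S) = 2×14519/(1.23×79.6²×15.7) = 0.2373.
CD = 0.0281 + 0.0595 × 0.2373² = 0.03145.
L/D = CL/CD = 0.2373 / 0.03145 = 7.55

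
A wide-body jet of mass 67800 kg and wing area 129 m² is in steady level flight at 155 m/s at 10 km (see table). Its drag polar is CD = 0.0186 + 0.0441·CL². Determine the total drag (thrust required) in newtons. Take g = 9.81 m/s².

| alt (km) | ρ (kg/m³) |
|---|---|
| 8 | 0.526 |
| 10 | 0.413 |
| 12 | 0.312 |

At 10 km, from the table: ρ = 0.413 kg/m³.
Weight W = mg = 67800 × 9.81 = 6.6512×10^5 N; in level flight L = W.
q = ½ρv² = ½ × 0.413 × 155² = 4961 Pa.
Required CL = L/(qS) = 6.6512×10^5/(4961·129) = 1.039.
CD = 0.0186 + 0.0441 × 1.039² = 0.06623.
D = q·S·CD = 4961 × 129 × 0.06623 = 42390 N

D = 42400 N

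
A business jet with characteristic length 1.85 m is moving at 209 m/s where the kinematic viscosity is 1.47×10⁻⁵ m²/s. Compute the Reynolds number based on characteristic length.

Re = v·c/ν = 209 × 1.85 / (1.47×10⁻⁵) = 2.63×10^7

Re = 2.63×10^7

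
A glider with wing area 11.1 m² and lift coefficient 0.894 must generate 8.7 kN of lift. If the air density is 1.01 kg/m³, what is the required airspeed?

v = 41.7 m/s

L = ½ρv²S·CL ⇒ v = √(2L/(ρ·S·CL))
v = √(2 × 8700 / (1.01 × 11.1 × 0.894)) = √1736 = 41.7 m/s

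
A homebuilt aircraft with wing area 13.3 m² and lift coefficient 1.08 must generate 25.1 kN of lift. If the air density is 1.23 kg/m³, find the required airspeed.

L = ½ρv²S·CL ⇒ v = √(2L/(ρ·S·CL))
v = √(2 × 25100 / (1.23 × 13.3 × 1.08)) = √2841 = 53.3 m/s

v = 53.3 m/s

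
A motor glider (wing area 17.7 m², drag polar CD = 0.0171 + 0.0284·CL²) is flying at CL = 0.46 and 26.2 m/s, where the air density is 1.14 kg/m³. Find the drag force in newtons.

CD = 0.0171 + 0.0284 × 0.46² = 0.02311
D = ½ρv²S·CD = ½ × 1.14 × 26.2² × 17.7 × 0.02311 = 160 N

D = 160 N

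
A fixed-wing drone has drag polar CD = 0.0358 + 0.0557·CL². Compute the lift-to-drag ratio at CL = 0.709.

L/D = 11.1

CD = 0.0358 + 0.0557 × 0.709² = 0.0638
L/D = CL/CD = 0.709 / 0.0638 = 11.1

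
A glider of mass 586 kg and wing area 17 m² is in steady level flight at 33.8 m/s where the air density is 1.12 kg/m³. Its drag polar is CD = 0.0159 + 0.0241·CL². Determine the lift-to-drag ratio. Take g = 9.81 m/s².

L/D = 23.4

Level flight ⇒ L = W = m·g = 586 × 9.81 = 5748.7 N.
Dynamic pressure q = 0.5 × 1.12 × 33.8² = 639.8 Pa.
CL = 2W/(ρv²S) = 2×5748.7/(1.12×33.8²×17) = 0.5286.
CD = 0.0159 + 0.0241 × 0.5286² = 0.02263.
L/D = CL/CD = 0.5286 / 0.02263 = 23.4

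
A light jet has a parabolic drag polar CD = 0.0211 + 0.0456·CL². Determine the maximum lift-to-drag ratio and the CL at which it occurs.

(L/D)max = 16.1, at CL = 0.68

For CD = CD0 + K·CL², (L/D)max occurs at CL* = √(CD0/K) and equals 1/(2√(K·CD0)).
(L/D)max = 1/(2√(0.0456 × 0.0211)) = 1/(2 × 0.03102) = 16.1
CL* = √(0.0211/0.0456) = 0.68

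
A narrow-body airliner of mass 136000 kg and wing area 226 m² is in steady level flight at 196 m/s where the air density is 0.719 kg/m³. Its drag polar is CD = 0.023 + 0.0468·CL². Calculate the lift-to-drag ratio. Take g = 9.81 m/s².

In steady level flight, lift balances weight: W = mg = 136000 × 9.81 = 1.3342×10^6 N.
q = ½ρv² = ½ × 0.719 × 196² = 13810 Pa.
CL = 2W/(ρv²S) = 2×1.3342×10^6/(0.719×196²×226) = 0.4275.
CD = 0.023 + 0.0468 × 0.4275² = 0.03155.
L/D = CL/CD = 0.4275 / 0.03155 = 13.5

L/D = 13.5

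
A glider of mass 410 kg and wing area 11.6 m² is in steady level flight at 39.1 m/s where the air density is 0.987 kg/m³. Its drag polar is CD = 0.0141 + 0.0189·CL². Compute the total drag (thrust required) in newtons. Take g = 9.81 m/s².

D = 158 N

In steady level flight, lift balances weight: W = mg = 410 × 9.81 = 4022.1 N.
q = ½ρv² = ½ × 0.987 × 39.1² = 754.5 Pa.
Required CL = L/(qS) = 4022.1/(754.5·11.6) = 0.4596.
CD = 0.0141 + 0.0189 × 0.4596² = 0.01809.
D = q·S·CD = 754.5 × 11.6 × 0.01809 = 158.3 N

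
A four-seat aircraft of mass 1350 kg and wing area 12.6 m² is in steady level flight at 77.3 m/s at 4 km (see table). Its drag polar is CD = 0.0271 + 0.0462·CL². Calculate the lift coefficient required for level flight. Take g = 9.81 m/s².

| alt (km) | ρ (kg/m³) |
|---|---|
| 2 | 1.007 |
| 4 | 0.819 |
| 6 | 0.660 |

At 4 km, from the table: ρ = 0.819 kg/m³.
In steady level flight, lift balances weight: W = mg = 1350 × 9.81 = 13244 N.
Dynamic pressure q = 0.5 × 0.819 × 77.3² = 2447 Pa.
Required CL = L/(qS) = 13244/(2447·12.6) = 0.4296.

CL = 0.43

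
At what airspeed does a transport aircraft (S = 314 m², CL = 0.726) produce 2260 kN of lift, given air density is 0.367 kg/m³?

L = ½ρv²S·CL ⇒ v = √(2L/(ρ·S·CL))
v = √(2 × 2.26×10^6 / (0.367 × 314 × 0.726)) = √54030 = 232 m/s

v = 232 m/s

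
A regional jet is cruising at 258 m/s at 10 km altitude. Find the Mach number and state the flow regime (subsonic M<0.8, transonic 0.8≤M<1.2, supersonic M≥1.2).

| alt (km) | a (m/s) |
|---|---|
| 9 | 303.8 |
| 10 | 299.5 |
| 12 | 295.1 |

At 10 km, from the table: a = 299.5 m/s.
M = v/a = 258 / 299.5 = 0.861
M = 0.861 → transonic.

M = 0.861 (transonic)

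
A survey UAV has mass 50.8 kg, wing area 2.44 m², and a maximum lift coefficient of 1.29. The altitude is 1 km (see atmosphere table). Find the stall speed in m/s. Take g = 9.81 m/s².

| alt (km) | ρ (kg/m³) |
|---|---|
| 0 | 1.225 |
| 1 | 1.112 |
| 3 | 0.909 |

At 1 km, from the table: ρ = 1.112 kg/m³.
Weight W = mg = 50.8 × 9.81 = 498.3 N.
V_stall = √(2W/(ρ·S·CL,max)) = √(2 × 498.3 / (1.112 × 2.44 × 1.29))
V_stall = √284.8 = 16.9 m/s

V_stall = 16.9 m/s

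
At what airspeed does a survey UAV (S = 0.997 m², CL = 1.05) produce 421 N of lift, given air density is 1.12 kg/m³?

L = ½ρv²S·CL ⇒ v = √(2L/(ρ·S·CL))
v = √(2 × 421 / (1.12 × 0.997 × 1.05)) = √718.1 = 26.8 m/s

v = 26.8 m/s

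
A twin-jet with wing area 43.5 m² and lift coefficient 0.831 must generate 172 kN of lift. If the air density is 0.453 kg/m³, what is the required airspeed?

L = ½ρv²S·CL ⇒ v = √(2L/(ρ·S·CL))
v = √(2 × 1.72×10^5 / (0.453 × 43.5 × 0.831)) = √21010 = 145 m/s

v = 145 m/s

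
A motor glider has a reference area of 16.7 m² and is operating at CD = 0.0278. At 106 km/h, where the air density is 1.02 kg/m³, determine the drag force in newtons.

D = 205 N

Convert speed: v = 106 km/h ÷ 3.6 = 29.44 m/s.
D = ½ρv²S·CD = ½ × 1.02 × 29.44² × 16.7 × 0.0278 = 205 N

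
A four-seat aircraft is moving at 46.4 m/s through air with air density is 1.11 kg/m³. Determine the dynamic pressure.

q = ½ρv² = ½ × 1.11 × 46.4² = 1190 Pa

q = 1190 Pa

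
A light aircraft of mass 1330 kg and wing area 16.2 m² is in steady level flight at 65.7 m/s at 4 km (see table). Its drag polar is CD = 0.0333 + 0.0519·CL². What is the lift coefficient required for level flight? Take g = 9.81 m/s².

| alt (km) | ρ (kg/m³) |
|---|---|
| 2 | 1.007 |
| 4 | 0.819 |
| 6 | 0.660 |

CL = 0.456

At 4 km, from the table: ρ = 0.819 kg/m³.
In steady level flight, lift balances weight: W = mg = 1330 × 9.81 = 13047 N.
Dynamic pressure q = 0.5 × 0.819 × 65.7² = 1768 Pa.
CL = 2W/(ρv²S) = 2×13047/(0.819×65.7²×16.2) = 0.4556.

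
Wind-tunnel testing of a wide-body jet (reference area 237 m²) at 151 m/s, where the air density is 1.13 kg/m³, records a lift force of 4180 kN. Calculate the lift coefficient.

From L = ½ρv²S·CL, rearranging gives CL = 2L/(ρv²S).
CL = 2 × 4.18×10^6 / (1.13 × 151² × 237) = 1.37

CL = 1.37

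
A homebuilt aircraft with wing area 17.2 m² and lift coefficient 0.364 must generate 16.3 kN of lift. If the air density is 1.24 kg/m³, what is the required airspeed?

v = 64.8 m/s

L = ½ρv²S·CL ⇒ v = √(2L/(ρ·S·CL))
v = √(2 × 16300 / (1.24 × 17.2 × 0.364)) = √4199 = 64.8 m/s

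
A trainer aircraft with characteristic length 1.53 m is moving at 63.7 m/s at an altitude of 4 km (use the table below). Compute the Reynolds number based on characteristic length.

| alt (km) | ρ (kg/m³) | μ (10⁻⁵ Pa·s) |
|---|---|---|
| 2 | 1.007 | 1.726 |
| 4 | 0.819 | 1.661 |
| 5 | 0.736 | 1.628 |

At 4 km, from the table: ρ = 0.819 kg/m³, μ = 1.661×10⁻⁵ Pa·s.
Re = ρ·v·c/μ = 0.819 × 63.7 × 1.53 / (1.661×10⁻⁵) = 4.81×10^6

Re = 4.81×10^6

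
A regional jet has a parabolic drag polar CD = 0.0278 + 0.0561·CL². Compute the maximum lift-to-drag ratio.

(L/D)max = 12.7

For CD = CD0 + K·CL², (L/D)max occurs at CL* = √(CD0/K) and equals 1/(2√(K·CD0)).
(L/D)max = 1/(2√(0.0561 × 0.0278)) = 1/(2 × 0.03949) = 12.7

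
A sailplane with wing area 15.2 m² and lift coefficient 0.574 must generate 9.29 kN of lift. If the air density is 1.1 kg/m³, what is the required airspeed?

L = ½ρv²S·CL ⇒ v = √(2L/(ρ·S·CL))
v = √(2 × 9290 / (1.1 × 15.2 × 0.574)) = √1936 = 44 m/s

v = 44 m/s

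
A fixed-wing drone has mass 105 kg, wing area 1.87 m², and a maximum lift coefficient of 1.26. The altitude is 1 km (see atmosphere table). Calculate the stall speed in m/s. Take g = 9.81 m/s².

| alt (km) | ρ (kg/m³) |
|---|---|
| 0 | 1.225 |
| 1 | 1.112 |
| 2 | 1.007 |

V_stall = 28 m/s

At 1 km, from the table: ρ = 1.112 kg/m³.
Weight W = mg = 105 × 9.81 = 1030 N.
V_stall = √(2W/(ρ·S·CL,max)) = √(2 × 1030 / (1.112 × 1.87 × 1.26))
V_stall = √786.3 = 28 m/s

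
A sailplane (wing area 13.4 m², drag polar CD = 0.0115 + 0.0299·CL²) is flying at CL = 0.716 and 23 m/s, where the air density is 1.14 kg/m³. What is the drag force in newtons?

CD = 0.0115 + 0.0299 × 0.716² = 0.02683
D = ½ρv²S·CD = ½ × 1.14 × 23² × 13.4 × 0.02683 = 108 N

D = 108 N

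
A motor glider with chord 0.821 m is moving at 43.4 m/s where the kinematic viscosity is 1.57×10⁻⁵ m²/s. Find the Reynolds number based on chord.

Re = 2.27×10^6

Re = v·c/ν = 43.4 × 0.821 / (1.57×10⁻⁵) = 2.27×10^6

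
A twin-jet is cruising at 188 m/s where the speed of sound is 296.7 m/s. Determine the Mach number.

M = 0.634

M = v/a = 188 / 296.7 = 0.634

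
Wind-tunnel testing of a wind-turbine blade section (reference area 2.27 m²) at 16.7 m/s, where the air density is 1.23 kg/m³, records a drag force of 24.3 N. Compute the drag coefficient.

From D = ½ρv²S·CD, rearranging gives CD = 2D/(ρv²S).
CD = 2 × 24.3 / (1.23 × 16.7² × 2.27) = 0.0624

CD = 0.0624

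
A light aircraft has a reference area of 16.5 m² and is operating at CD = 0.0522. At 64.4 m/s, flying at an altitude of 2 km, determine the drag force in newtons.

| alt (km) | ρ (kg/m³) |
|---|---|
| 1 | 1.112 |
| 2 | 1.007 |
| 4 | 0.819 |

D = 1800 N

At 2 km, from the table: ρ = 1.007 kg/m³.
D = ½ρv²S·CD = ½ × 1.007 × 64.4² × 16.5 × 0.0522 = 1800 N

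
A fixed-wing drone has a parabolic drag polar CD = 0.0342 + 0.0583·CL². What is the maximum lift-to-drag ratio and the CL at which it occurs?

(L/D)max = 11.2, at CL = 0.766

For CD = CD0 + K·CL², (L/D)max occurs at CL* = √(CD0/K) and equals 1/(2√(K·CD0)).
(L/D)max = 1/(2√(0.0583 × 0.0342)) = 1/(2 × 0.04465) = 11.2
CL* = √(0.0342/0.0583) = 0.766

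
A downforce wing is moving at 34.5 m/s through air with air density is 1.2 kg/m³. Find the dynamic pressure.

q = ½ρv² = ½ × 1.2 × 34.5² = 714 Pa

q = 714 Pa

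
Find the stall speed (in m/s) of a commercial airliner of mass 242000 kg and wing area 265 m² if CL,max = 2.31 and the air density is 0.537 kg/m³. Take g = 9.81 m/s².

V_stall = 120 m/s

Weight W = mg = 242000 × 9.81 = 2.374×10^6 N.
From L = ½ρV²S·CL,max = W: V_stall = √(2W/(ρSCL,max)) = √(2·2.374×10^6/(0.537·265·2.31))
V_stall = √14440 = 120 m/s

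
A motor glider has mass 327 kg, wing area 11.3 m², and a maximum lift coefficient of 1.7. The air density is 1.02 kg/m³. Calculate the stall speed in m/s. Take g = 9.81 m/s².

At stall, lift equals weight: L = W = m·g = 327 × 9.81 = 3208 N.
From L = ½ρV²S·CL,max = W: V_stall = √(2W/(ρSCL,max)) = √(2·3208/(1.02·11.3·1.7))
V_stall = √327.4 = 18.1 m/s

V_stall = 18.1 m/s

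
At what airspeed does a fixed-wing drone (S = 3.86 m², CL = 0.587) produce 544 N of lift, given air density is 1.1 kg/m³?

v = 20.9 m/s

L = ½ρv²S·CL ⇒ v = √(2L/(ρ·S·CL))
v = √(2 × 544 / (1.1 × 3.86 × 0.587)) = √436.5 = 20.9 m/s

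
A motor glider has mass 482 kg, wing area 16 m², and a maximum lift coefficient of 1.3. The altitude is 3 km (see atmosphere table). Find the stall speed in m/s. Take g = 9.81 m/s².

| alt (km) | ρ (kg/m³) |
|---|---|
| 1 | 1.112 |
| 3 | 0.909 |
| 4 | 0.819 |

V_stall = 22.4 m/s

At 3 km, from the table: ρ = 0.909 kg/m³.
Stall occurs when L = W at CL,max. W = mg = 482 × 9.81 = 4728 N.
V_stall = √(2W/(ρ·S·CL,max)) = √(2 × 4728 / (0.909 × 16 × 1.3))
V_stall = √500.2 = 22.4 m/s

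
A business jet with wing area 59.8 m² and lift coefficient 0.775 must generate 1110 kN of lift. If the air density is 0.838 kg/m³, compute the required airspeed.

v = 239 m/s

L = ½ρv²S·CL ⇒ v = √(2L/(ρ·S·CL))
v = √(2 × 1.11×10^6 / (0.838 × 59.8 × 0.775)) = √57160 = 239 m/s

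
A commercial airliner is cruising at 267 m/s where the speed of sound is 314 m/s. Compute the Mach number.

M = 0.85

M = v/a = 267 / 314 = 0.85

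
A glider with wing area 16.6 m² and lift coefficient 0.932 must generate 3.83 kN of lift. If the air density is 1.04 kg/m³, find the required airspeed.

v = 21.8 m/s

L = ½ρv²S·CL ⇒ v = √(2L/(ρ·S·CL))
v = √(2 × 3830 / (1.04 × 16.6 × 0.932)) = √476.1 = 21.8 m/s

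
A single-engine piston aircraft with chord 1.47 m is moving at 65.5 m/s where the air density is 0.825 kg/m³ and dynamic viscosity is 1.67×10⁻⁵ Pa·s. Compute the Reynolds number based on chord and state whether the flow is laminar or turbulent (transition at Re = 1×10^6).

Re = 4.76×10^6 (turbulent)

Re = ρ·v·c/μ = 0.825 × 65.5 × 1.47 / (1.67×10⁻⁵) = 4.76×10^6
Since 4.76×10^6 > 1×10^6, the flow is turbulent.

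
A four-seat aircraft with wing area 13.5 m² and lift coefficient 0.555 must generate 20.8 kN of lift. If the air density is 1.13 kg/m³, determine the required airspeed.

v = 70.1 m/s

L = ½ρv²S·CL ⇒ v = √(2L/(ρ·S·CL))
v = √(2 × 20800 / (1.13 × 13.5 × 0.555)) = √4913 = 70.1 m/s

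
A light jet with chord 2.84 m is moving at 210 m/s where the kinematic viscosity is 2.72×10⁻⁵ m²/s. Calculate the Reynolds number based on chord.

Re = v·c/ν = 210 × 2.84 / (2.72×10⁻⁵) = 2.19×10^7

Re = 2.19×10^7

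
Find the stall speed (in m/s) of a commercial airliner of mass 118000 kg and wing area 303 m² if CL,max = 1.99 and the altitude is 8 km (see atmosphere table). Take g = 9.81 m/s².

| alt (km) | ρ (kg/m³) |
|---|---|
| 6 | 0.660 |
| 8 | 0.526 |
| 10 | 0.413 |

At 8 km, from the table: ρ = 0.526 kg/m³.
At stall, lift equals weight: L = W = m·g = 118000 × 9.81 = 1.158×10^6 N.
From L = ½ρV²S·CL,max = W: V_stall = √(2W/(ρSCL,max)) = √(2·1.158×10^6/(0.526·303·1.99))
V_stall = √7300 = 85.4 m/s

V_stall = 85.4 m/s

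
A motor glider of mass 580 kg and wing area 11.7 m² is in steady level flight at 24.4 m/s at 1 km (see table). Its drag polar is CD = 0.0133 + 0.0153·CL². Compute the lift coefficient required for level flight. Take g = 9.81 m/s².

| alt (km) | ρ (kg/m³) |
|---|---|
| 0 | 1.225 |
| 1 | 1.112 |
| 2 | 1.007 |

At 1 km, from the table: ρ = 1.112 kg/m³.
Level flight ⇒ L = W = m·g = 580 × 9.81 = 5689.8 N.
q = ½ρv² = ½ × 1.112 × 24.4² = 331 Pa.
CL = W/(q·S) = 5689.8 / (331 × 11.7) = 1.469.

CL = 1.47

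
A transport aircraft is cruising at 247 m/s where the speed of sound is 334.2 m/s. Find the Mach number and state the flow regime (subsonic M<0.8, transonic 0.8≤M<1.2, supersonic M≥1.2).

M = v/a = 247 / 334.2 = 0.739
M = 0.739 → subsonic.

M = 0.739 (subsonic)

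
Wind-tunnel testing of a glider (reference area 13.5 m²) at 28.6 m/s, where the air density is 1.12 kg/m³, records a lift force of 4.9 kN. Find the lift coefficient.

CL = 0.792

From L = ½ρv²S·CL, rearranging gives CL = 2L/(ρv²S).
CL = 2 × 4900 / (1.12 × 28.6² × 13.5) = 0.792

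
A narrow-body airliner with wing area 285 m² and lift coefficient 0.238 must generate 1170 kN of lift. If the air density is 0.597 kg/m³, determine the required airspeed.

v = 240 m/s

L = ½ρv²S·CL ⇒ v = √(2L/(ρ·S·CL))
v = √(2 × 1.17×10^6 / (0.597 × 285 × 0.238)) = √57790 = 240 m/s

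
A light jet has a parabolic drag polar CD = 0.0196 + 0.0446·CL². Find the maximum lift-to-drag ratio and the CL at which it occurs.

(L/D)max = 16.9, at CL = 0.663

For CD = CD0 + K·CL², (L/D)max occurs at CL* = √(CD0/K) and equals 1/(2√(K·CD0)).
(L/D)max = 1/(2√(0.0446 × 0.0196)) = 1/(2 × 0.02957) = 16.9
CL* = √(0.0196/0.0446) = 0.663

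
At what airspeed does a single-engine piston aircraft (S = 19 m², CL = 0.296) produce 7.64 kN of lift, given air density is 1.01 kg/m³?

v = 51.9 m/s

L = ½ρv²S·CL ⇒ v = √(2L/(ρ·S·CL))
v = √(2 × 7640 / (1.01 × 19 × 0.296)) = √2690 = 51.9 m/s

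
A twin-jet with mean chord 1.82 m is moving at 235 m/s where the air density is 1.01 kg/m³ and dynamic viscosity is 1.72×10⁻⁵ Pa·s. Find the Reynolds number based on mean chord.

Re = ρ·v·c/μ = 1.01 × 235 × 1.82 / (1.72×10⁻⁵) = 2.51×10^7

Re = 2.51×10^7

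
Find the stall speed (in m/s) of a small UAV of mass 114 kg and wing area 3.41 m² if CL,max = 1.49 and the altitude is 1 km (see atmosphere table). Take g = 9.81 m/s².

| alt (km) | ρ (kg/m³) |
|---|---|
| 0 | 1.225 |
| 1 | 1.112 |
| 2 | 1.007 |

At 1 km, from the table: ρ = 1.112 kg/m³.
Stall occurs when L = W at CL,max. W = mg = 114 × 9.81 = 1118 N.
From L = ½ρV²S·CL,max = W: V_stall = √(2W/(ρSCL,max)) = √(2·1118/(1.112·3.41·1.49))
V_stall = √395.9 = 19.9 m/s

V_stall = 19.9 m/s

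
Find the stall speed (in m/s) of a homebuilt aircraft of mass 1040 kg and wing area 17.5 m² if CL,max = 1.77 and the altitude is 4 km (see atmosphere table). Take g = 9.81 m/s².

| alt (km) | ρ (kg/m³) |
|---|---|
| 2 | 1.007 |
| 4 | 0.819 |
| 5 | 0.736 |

V_stall = 28.4 m/s

At 4 km, from the table: ρ = 0.819 kg/m³.
At stall, lift equals weight: L = W = m·g = 1040 × 9.81 = 10200 N.
V_stall = √(2W/(ρ·S·CL,max)) = √(2 × 10200 / (0.819 × 17.5 × 1.77))
V_stall = √804.3 = 28.4 m/s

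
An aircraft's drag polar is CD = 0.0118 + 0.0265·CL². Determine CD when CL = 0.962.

CD = 0.0118 + 0.0265 × 0.962² = 0.0118 + 0.02452 = 0.0363

CD = 0.0363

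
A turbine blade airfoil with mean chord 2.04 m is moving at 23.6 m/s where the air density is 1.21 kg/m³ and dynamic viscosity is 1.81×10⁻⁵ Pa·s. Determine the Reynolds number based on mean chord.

Re = ρ·v·c/μ = 1.21 × 23.6 × 2.04 / (1.81×10⁻⁵) = 3.22×10^6

Re = 3.22×10^6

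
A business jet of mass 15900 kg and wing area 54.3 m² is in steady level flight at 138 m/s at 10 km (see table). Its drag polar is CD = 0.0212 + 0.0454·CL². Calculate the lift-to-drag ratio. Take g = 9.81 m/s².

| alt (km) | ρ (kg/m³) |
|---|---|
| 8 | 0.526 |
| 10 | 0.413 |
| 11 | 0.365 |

At 10 km, from the table: ρ = 0.413 kg/m³.
Level flight ⇒ L = W = m·g = 15900 × 9.81 = 1.5598×10^5 N.
q = ½ρv² = ½ × 0.413 × 138² = 3933 Pa.
CL = W/(q·S) = 1.5598×10^5 / (3933 × 54.3) = 0.7304.
CD = 0.0212 + 0.0454 × 0.7304² = 0.04542.
L/D = CL/CD = 0.7304 / 0.04542 = 16.1

L/D = 16.1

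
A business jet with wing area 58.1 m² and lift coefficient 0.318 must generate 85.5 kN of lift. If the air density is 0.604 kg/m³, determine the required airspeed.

L = ½ρv²S·CL ⇒ v = √(2L/(ρ·S·CL))
v = √(2 × 85500 / (0.604 × 58.1 × 0.318)) = √15320 = 124 m/s

v = 124 m/s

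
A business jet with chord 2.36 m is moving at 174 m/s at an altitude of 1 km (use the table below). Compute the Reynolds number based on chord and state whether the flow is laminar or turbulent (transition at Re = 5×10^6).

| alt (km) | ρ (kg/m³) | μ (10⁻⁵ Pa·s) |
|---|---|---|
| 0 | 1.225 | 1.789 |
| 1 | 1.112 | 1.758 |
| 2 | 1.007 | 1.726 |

At 1 km, from the table: ρ = 1.112 kg/m³, μ = 1.758×10⁻⁵ Pa·s.
Re = ρ·v·c/μ = 1.112 × 174 × 2.36 / (1.758×10⁻⁵) = 2.6×10^7
Since 2.6×10^7 > 5×10^6, the flow is turbulent.

Re = 2.6×10^7 (turbulent)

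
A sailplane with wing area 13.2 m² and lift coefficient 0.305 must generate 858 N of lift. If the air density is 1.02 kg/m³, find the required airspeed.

v = 20.4 m/s

L = ½ρv²S·CL ⇒ v = √(2L/(ρ·S·CL))
v = √(2 × 858 / (1.02 × 13.2 × 0.305)) = √417.9 = 20.4 m/s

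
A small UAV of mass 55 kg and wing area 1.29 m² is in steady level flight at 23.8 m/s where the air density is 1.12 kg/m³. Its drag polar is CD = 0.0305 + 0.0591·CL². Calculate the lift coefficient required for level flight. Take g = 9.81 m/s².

CL = 1.32

Level flight ⇒ L = W = m·g = 55 × 9.81 = 539.55 N.
q = ½ρv² = ½ × 1.12 × 23.8² = 317.2 Pa.
Required CL = L/(qS) = 539.55/(317.2·1.29) = 1.319.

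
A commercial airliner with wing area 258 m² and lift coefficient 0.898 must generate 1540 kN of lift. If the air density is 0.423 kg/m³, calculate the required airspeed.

v = 177 m/s

L = ½ρv²S·CL ⇒ v = √(2L/(ρ·S·CL))
v = √(2 × 1.54×10^6 / (0.423 × 258 × 0.898)) = √31430 = 177 m/s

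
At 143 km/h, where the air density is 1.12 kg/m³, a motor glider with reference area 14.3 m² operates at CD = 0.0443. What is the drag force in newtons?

D = 560 N

Convert speed: v = 143 km/h ÷ 3.6 = 39.72 m/s.
D = ½ρv²S·CD = ½ × 1.12 × 39.72² × 14.3 × 0.0443 = 560 N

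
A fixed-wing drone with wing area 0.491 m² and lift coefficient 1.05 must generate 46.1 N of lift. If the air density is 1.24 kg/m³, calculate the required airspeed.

L = ½ρv²S·CL ⇒ v = √(2L/(ρ·S·CL))
v = √(2 × 46.1 / (1.24 × 0.491 × 1.05)) = √144.2 = 12 m/s

v = 12 m/s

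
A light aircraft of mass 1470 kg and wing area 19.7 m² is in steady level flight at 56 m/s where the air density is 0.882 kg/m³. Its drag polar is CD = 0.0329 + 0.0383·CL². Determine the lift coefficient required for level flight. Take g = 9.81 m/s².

CL = 0.529

In steady level flight, lift balances weight: W = mg = 1470 × 9.81 = 14421 N.
q = ½ρv² = ½ × 0.882 × 56² = 1383 Pa.
CL = W/(q·S) = 14421 / (1383 × 19.7) = 0.5293.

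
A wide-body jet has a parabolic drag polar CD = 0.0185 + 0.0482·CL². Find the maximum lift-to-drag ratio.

(L/D)max = 16.7

For CD = CD0 + K·CL², (L/D)max occurs at CL* = √(CD0/K) and equals 1/(2√(K·CD0)).
(L/D)max = 1/(2√(0.0482 × 0.0185)) = 1/(2 × 0.02986) = 16.7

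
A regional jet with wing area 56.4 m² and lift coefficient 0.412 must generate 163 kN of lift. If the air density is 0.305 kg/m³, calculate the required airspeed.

L = ½ρv²S·CL ⇒ v = √(2L/(ρ·S·CL))
v = √(2 × 1.63×10^5 / (0.305 × 56.4 × 0.412)) = √46000 = 214 m/s

v = 214 m/s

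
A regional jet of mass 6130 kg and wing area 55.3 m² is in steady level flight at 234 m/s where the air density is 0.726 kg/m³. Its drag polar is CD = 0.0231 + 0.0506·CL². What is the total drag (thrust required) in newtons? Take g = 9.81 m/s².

Level flight ⇒ L = W = m·g = 6130 × 9.81 = 60135 N.
q = ½ρv² = ½ × 0.726 × 234² = 19880 Pa.
CL = W/(q·S) = 60135 / (19880 × 55.3) = 0.05471.
CD = 0.0231 + 0.0506 × 0.05471² = 0.02325.
D = q·S·CD = 19880 × 55.3 × 0.02325 = 25560 N

D = 25600 N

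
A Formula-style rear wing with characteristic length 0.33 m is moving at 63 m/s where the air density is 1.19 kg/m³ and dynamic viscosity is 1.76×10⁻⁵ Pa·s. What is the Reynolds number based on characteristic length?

Re = 1.41×10^6

Re = ρ·v·c/μ = 1.19 × 63 × 0.33 / (1.76×10⁻⁵) = 1.41×10^6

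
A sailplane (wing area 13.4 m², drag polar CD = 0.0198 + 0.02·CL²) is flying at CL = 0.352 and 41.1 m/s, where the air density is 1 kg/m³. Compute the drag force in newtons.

CD = 0.0198 + 0.02 × 0.352² = 0.02228
D = ½ρv²S·CD = ½ × 1 × 41.1² × 13.4 × 0.02228 = 252 N

D = 252 N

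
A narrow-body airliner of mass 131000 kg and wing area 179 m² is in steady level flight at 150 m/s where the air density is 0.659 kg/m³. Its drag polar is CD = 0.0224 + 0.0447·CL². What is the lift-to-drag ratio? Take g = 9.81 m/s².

Weight W = mg = 131000 × 9.81 = 1.2851×10^6 N; in level flight L = W.
Dynamic pressure q = 0.5 × 0.659 × 150² = 7414 Pa.
CL = 2W/(ρv²S) = 2×1.2851×10^6/(0.659×150²×179) = 0.9684.
CD = 0.0224 + 0.0447 × 0.9684² = 0.06432.
L/D = CL/CD = 0.9684 / 0.06432 = 15.1

L/D = 15.1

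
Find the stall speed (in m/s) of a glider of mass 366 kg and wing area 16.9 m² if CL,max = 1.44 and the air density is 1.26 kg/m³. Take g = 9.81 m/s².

Stall occurs when L = W at CL,max. W = mg = 366 × 9.81 = 3590 N.
From L = ½ρV²S·CL,max = W: V_stall = √(2W/(ρSCL,max)) = √(2·3590/(1.26·16.9·1.44))
V_stall = √234.2 = 15.3 m/s

V_stall = 15.3 m/s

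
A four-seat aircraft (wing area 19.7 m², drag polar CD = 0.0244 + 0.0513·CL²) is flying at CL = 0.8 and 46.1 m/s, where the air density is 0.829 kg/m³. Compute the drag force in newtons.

CD = 0.0244 + 0.0513 × 0.8² = 0.05723
D = ½ρv²S·CD = ½ × 0.829 × 46.1² × 19.7 × 0.05723 = 993 N

D = 993 N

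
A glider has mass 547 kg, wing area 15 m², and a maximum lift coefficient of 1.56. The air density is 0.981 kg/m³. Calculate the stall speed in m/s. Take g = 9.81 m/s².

At stall, lift equals weight: L = W = m·g = 547 × 9.81 = 5366 N.
V_stall = √(2W/(ρ·S·CL,max)) = √(2 × 5366 / (0.981 × 15 × 1.56))
V_stall = √467.5 = 21.6 m/s

V_stall = 21.6 m/s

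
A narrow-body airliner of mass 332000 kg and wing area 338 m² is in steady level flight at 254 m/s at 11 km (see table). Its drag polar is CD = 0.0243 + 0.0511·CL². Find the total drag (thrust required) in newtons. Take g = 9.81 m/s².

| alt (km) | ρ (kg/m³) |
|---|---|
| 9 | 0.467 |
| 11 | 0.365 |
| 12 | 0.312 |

D = 2.33×10^5 N

At 11 km, from the table: ρ = 0.365 kg/m³.
Level flight ⇒ L = W = m·g = 332000 × 9.81 = 3.2569×10^6 N.
q = ½ρv² = ½ × 0.365 × 254² = 11770 Pa.
Required CL = L/(qS) = 3.2569×10^6/(11770·338) = 0.8184.
CD = 0.0243 + 0.0511 × 0.8184² = 0.05852.
D = q·S·CD = 11770 × 338 × 0.05852 = 2.329×10^5 N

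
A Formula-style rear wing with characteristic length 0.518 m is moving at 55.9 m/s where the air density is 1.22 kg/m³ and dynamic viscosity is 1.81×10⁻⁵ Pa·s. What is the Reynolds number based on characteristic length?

Re = ρ·v·c/μ = 1.22 × 55.9 × 0.518 / (1.81×10⁻⁵) = 1.95×10^6

Re = 1.95×10^6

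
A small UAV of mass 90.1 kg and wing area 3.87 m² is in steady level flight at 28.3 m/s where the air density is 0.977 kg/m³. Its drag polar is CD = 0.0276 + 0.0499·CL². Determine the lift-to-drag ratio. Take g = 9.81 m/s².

L/D = 13.1

Level flight ⇒ L = W = m·g = 90.1 × 9.81 = 883.88 N.
Dynamic pressure q = 0.5 × 0.977 × 28.3² = 391.2 Pa.
CL = 2W/(ρv²S) = 2×883.88/(0.977×28.3²×3.87) = 0.5838.
CD = 0.0276 + 0.0499 × 0.5838² = 0.04461.
L/D = CL/CD = 0.5838 / 0.04461 = 13.1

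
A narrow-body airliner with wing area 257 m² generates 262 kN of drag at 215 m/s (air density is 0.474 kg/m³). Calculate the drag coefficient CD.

CD = 0.0931

From D = ½ρv²S·CD, rearranging gives CD = 2D/(ρv²S).
CD = 2 × 2.62×10^5 / (0.474 × 215² × 257) = 0.0931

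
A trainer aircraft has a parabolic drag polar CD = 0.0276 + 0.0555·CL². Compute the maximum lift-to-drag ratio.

(L/D)max = 12.8

For CD = CD0 + K·CL², (L/D)max occurs at CL* = √(CD0/K) and equals 1/(2√(K·CD0)).
(L/D)max = 1/(2√(0.0555 × 0.0276)) = 1/(2 × 0.03914) = 12.8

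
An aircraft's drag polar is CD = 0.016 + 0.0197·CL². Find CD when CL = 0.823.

CD = 0.016 + 0.0197 × 0.823² = 0.016 + 0.01334 = 0.0293

CD = 0.0293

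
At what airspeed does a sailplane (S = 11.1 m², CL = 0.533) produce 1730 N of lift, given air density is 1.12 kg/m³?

L = ½ρv²S·CL ⇒ v = √(2L/(ρ·S·CL))
v = √(2 × 1730 / (1.12 × 11.1 × 0.533)) = √522.2 = 22.9 m/s

v = 22.9 m/s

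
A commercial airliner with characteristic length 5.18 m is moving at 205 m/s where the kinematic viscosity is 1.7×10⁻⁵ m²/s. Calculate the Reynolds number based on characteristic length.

Re = 6.25×10^7

Re = v·c/ν = 205 × 5.18 / (1.7×10⁻⁵) = 6.25×10^7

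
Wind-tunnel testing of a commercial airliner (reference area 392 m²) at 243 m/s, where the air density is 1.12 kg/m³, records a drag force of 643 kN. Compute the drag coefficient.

CD = 0.0496

From D = ½ρv²S·CD, rearranging gives CD = 2D/(ρv²S).
CD = 2 × 6.43×10^5 / (1.12 × 243² × 392) = 0.0496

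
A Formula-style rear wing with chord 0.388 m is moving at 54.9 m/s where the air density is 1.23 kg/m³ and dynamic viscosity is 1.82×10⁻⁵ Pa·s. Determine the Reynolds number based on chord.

Re = ρ·v·c/μ = 1.23 × 54.9 × 0.388 / (1.82×10⁻⁵) = 1.44×10^6

Re = 1.44×10^6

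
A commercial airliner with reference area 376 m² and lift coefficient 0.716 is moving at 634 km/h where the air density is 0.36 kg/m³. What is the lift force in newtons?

L = 1.5×10^6 N

Convert speed: v = 634 km/h ÷ 3.6 = 176.1 m/s.
L = ½ρv²S·CL = ½ × 0.36 × 176.1² × 376 × 0.716 = 1.5×10^6 N ≈ 1500 kN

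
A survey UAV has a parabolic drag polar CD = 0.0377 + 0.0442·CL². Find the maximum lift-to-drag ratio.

For CD = CD0 + K·CL², (L/D)max occurs at CL* = √(CD0/K) and equals 1/(2√(K·CD0)).
(L/D)max = 1/(2√(0.0442 × 0.0377)) = 1/(2 × 0.04082) = 12.2

(L/D)max = 12.2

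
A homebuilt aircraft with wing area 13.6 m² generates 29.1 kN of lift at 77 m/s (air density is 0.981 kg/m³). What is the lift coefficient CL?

CL = 0.736

From L = ½ρv²S·CL, rearranging gives CL = 2L/(ρv²S).
CL = 2 × 29100 / (0.981 × 77² × 13.6) = 0.736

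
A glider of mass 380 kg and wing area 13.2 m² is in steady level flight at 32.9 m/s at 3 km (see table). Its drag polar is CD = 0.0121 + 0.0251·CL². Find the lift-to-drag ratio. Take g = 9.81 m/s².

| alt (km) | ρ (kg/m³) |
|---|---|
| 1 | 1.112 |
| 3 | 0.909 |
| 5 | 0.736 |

At 3 km, from the table: ρ = 0.909 kg/m³.
Level flight ⇒ L = W = m·g = 380 × 9.81 = 3727.8 N.
Dynamic pressure q = 0.5 × 0.909 × 32.9² = 492 Pa.
CL = W/(q·S) = 3727.8 / (492 × 13.2) = 0.5741.
CD = 0.0121 + 0.0251 × 0.5741² = 0.02037.
L/D = CL/CD = 0.5741 / 0.02037 = 28.2

L/D = 28.2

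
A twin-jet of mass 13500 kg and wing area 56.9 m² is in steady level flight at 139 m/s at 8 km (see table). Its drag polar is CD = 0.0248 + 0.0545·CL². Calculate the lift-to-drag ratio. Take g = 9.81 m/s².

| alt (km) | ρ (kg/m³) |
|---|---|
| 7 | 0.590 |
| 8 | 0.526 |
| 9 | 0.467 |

L/D = 12.6

At 8 km, from the table: ρ = 0.526 kg/m³.
Level flight ⇒ L = W = m·g = 13500 × 9.81 = 1.3244×10^5 N.
q = ½ρv² = ½ × 0.526 × 139² = 5081 Pa.
CL = W/(q·S) = 1.3244×10^5 / (5081 × 56.9) = 0.458.
CD = 0.0248 + 0.0545 × 0.458² = 0.03623.
L/D = CL/CD = 0.458 / 0.03623 = 12.6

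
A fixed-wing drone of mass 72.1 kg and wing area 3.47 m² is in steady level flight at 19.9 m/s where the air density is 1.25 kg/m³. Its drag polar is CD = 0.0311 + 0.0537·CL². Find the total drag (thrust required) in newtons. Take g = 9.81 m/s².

D = 58 N

In steady level flight, lift balances weight: W = mg = 72.1 × 9.81 = 707.3 N.
Dynamic pressure q = 0.5 × 1.25 × 19.9² = 247.5 Pa.
CL = 2W/(ρv²S) = 2×707.3/(1.25×19.9²×3.47) = 0.8235.
CD = 0.0311 + 0.0537 × 0.8235² = 0.06752.
D = q·S·CD = 247.5 × 3.47 × 0.06752 = 57.99 N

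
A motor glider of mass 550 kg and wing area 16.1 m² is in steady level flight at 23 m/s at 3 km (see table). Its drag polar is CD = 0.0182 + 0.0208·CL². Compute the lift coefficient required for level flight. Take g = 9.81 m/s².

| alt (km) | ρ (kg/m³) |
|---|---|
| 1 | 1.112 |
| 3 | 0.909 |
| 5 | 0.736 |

CL = 1.39

At 3 km, from the table: ρ = 0.909 kg/m³.
Weight W = mg = 550 × 9.81 = 5395.5 N; in level flight L = W.
Dynamic pressure q = 0.5 × 0.909 × 23² = 240.4 Pa.
CL = 2W/(ρv²S) = 2×5395.5/(0.909×23²×16.1) = 1.394.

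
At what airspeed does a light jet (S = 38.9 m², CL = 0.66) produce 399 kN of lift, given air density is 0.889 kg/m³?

v = 187 m/s

L = ½ρv²S·CL ⇒ v = √(2L/(ρ·S·CL))
v = √(2 × 3.99×10^5 / (0.889 × 38.9 × 0.66)) = √34960 = 187 m/s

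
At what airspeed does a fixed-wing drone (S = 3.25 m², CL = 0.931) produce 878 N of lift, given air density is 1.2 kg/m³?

L = ½ρv²S·CL ⇒ v = √(2L/(ρ·S·CL))
v = √(2 × 878 / (1.2 × 3.25 × 0.931)) = √483.6 = 22 m/s

v = 22 m/s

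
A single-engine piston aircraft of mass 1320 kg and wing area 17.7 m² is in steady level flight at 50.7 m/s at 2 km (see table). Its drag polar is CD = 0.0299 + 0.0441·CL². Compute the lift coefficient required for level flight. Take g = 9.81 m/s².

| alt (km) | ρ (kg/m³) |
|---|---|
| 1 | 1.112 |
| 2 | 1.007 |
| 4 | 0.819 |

CL = 0.565

At 2 km, from the table: ρ = 1.007 kg/m³.
Weight W = mg = 1320 × 9.81 = 12949 N; in level flight L = W.
Dynamic pressure q = 0.5 × 1.007 × 50.7² = 1294 Pa.
CL = W/(q·S) = 12949 / (1294 × 17.7) = 0.5653.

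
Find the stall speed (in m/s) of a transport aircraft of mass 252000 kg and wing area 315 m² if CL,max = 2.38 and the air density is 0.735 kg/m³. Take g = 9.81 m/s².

V_stall = 94.7 m/s

Weight W = mg = 252000 × 9.81 = 2.472×10^6 N.
V_stall = √(2W/(ρ·S·CL,max)) = √(2 × 2.472×10^6 / (0.735 × 315 × 2.38))
V_stall = √8973 = 94.7 m/s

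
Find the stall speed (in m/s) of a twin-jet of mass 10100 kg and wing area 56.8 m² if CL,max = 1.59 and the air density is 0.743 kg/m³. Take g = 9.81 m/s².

V_stall = 54.3 m/s

Stall occurs when L = W at CL,max. W = mg = 10100 × 9.81 = 99080 N.
From L = ½ρV²S·CL,max = W: V_stall = √(2W/(ρSCL,max)) = √(2·99080/(0.743·56.8·1.59))
V_stall = √2953 = 54.3 m/s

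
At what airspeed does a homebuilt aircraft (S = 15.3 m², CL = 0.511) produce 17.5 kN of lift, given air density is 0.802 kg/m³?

L = ½ρv²S·CL ⇒ v = √(2L/(ρ·S·CL))
v = √(2 × 17500 / (0.802 × 15.3 × 0.511)) = √5582 = 74.7 m/s

v = 74.7 m/s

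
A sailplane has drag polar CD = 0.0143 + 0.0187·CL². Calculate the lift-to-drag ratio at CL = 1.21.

CD = 0.0143 + 0.0187 × 1.21² = 0.04168
L/D = CL/CD = 1.21 / 0.04168 = 29

L/D = 29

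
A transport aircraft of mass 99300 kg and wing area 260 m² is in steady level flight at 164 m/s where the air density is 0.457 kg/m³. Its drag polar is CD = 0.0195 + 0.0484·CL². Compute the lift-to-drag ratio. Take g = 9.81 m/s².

L/D = 16.3

Level flight ⇒ L = W = m·g = 99300 × 9.81 = 9.7413×10^5 N.
Dynamic pressure q = 0.5 × 0.457 × 164² = 6146 Pa.
Required CL = L/(qS) = 9.7413×10^5/(6146·260) = 0.6096.
CD = 0.0195 + 0.0484 × 0.6096² = 0.03749.
L/D = CL/CD = 0.6096 / 0.03749 = 16.3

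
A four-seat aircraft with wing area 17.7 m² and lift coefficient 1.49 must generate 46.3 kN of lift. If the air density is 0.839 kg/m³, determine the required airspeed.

v = 64.7 m/s

L = ½ρv²S·CL ⇒ v = √(2L/(ρ·S·CL))
v = √(2 × 46300 / (0.839 × 17.7 × 1.49)) = √4185 = 64.7 m/s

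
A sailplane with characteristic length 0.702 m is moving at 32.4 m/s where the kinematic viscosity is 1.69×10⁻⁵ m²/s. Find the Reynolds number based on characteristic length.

Re = v·c/ν = 32.4 × 0.702 / (1.69×10⁻⁵) = 1.35×10^6

Re = 1.35×10^6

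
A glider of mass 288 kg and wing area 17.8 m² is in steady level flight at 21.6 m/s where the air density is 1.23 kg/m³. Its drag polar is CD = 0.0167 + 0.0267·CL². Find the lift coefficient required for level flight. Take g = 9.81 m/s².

CL = 0.553

In steady level flight, lift balances weight: W = mg = 288 × 9.81 = 2825.3 N.
Dynamic pressure q = 0.5 × 1.23 × 21.6² = 286.9 Pa.
CL = W/(q·S) = 2825.3 / (286.9 × 17.8) = 0.5532.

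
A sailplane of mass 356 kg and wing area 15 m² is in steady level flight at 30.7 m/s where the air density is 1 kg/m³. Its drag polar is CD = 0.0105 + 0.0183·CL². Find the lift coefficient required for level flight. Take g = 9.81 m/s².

In steady level flight, lift balances weight: W = mg = 356 × 9.81 = 3492.4 N.
Dynamic pressure q = 0.5 × 1 × 30.7² = 471.2 Pa.
Required CL = L/(qS) = 3492.4/(471.2·15) = 0.4941.

CL = 0.494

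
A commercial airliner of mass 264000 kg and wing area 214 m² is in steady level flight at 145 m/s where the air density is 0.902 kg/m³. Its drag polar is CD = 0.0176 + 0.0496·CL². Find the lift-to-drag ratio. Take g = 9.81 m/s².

In steady level flight, lift balances weight: W = mg = 264000 × 9.81 = 2.5898×10^6 N.
Dynamic pressure q = 0.5 × 0.902 × 145² = 9482 Pa.
CL = W/(q·S) = 2.5898×10^6 / (9482 × 214) = 1.276.
CD = 0.0176 + 0.0496 × 1.276² = 0.09839.
L/D = CL/CD = 1.276 / 0.09839 = 13

L/D = 13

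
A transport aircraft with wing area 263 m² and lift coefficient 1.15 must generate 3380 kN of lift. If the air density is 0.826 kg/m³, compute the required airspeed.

v = 164 m/s

L = ½ρv²S·CL ⇒ v = √(2L/(ρ·S·CL))
v = √(2 × 3.38×10^6 / (0.826 × 263 × 1.15)) = √27060 = 164 m/s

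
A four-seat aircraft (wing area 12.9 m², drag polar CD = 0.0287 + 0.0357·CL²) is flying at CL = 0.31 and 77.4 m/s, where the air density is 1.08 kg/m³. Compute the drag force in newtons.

D = 1340 N

CD = 0.0287 + 0.0357 × 0.31² = 0.03213
D = ½ρv²S·CD = ½ × 1.08 × 77.4² × 12.9 × 0.03213 = 1340 N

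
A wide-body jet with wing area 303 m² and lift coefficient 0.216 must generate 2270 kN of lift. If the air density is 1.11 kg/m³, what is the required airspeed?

L = ½ρv²S·CL ⇒ v = √(2L/(ρ·S·CL))
v = √(2 × 2.27×10^6 / (1.11 × 303 × 0.216)) = √62490 = 250 m/s

v = 250 m/s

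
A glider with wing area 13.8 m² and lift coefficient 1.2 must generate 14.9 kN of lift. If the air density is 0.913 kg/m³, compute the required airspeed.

v = 44.4 m/s

L = ½ρv²S·CL ⇒ v = √(2L/(ρ·S·CL))
v = √(2 × 14900 / (0.913 × 13.8 × 1.2)) = √1971 = 44.4 m/s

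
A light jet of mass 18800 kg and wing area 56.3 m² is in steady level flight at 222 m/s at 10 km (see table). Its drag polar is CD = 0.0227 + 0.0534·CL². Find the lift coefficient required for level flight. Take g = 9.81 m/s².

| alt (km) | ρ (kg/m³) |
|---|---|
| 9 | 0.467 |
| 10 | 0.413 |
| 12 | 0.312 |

CL = 0.322

At 10 km, from the table: ρ = 0.413 kg/m³.
Level flight ⇒ L = W = m·g = 18800 × 9.81 = 1.8443×10^5 N.
q = ½ρv² = ½ × 0.413 × 222² = 10180 Pa.
CL = 2W/(ρv²S) = 2×1.8443×10^5/(0.413×222²×56.3) = 0.3219.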